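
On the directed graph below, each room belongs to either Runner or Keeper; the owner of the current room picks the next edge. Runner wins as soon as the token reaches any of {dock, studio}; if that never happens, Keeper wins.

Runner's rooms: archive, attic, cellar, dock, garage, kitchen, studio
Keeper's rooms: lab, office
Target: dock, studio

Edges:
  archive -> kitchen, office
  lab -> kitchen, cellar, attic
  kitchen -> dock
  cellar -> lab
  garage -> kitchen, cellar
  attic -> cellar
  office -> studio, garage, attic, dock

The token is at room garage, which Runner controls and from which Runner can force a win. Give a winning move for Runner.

A0 = {dock, studio}
A1: add {kitchen} — kitchen (Runner) has kitchen→dock.
A2: add {archive, garage} — archive (Runner) has archive→kitchen; garage (Runner) has garage→kitchen.
A3 = A2; e.g. lab (Keeper) can still go to cellar. Fixed point.
From garage, successor kitchen is in the attractor (rank 1); the other successor cellar is not.

kitchen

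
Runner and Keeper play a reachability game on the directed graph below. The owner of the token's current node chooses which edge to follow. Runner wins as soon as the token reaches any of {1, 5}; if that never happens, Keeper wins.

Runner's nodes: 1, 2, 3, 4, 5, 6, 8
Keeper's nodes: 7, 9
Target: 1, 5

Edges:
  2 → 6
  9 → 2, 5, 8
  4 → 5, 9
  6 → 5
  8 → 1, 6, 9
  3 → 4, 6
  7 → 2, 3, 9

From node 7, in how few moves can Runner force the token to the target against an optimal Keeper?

A0 = {1, 5}
A1: add {4, 6, 8} — 4 (Runner) has 4→5; 6 (Runner) has 6→5; 8 (Runner) has 8→1.
A2: add {2, 3} — 2 (Runner) has 2→6; 3 (Runner) has 3→4.
A3: add {9} — 9 (Keeper): all of {2, 5, 8} already in.
A4: add {7} — 7 (Keeper): all of {2, 3, 9} already in.
A4 = all vertices. Fixed point.
7 enters the attractor at level 4, so Runner can force the target in 4 moves from there.

4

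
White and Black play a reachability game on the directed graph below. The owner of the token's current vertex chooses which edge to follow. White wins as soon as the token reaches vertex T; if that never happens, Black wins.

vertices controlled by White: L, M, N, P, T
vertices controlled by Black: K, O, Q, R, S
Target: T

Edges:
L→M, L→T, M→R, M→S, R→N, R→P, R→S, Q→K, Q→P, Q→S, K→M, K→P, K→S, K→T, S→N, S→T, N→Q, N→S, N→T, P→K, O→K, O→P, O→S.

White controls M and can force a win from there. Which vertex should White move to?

A0 = {T}
A1: add {L, N} — L (White) has L→T; N (White) has N→T.
A2: add {S} — S (Black): all of {N, T} already in.
A3: add {M} — M (White) has M→S.
A4 = A3; e.g. K (Black) can still go to P. Fixed point.
From M, successor S is in the attractor (rank 2); the other successor R is not.

S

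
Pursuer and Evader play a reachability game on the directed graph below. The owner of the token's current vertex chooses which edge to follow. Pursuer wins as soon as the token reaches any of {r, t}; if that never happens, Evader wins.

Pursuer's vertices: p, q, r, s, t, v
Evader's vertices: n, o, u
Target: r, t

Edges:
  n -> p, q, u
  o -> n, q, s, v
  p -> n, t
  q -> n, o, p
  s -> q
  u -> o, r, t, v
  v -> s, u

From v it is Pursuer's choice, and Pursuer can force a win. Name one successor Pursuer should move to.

s

A0 = {r, t}
A1: add {p} — p (Pursuer) has p→t.
A2: add {q} — q (Pursuer) has q→p.
A3: add {s} — s (Pursuer) has s→q.
A4: add {v} — v (Pursuer) has v→s.
A5 = A4; e.g. n (Evader) can still go to u. Fixed point.
From v, successor s is in the attractor (rank 3); the other successor u is not.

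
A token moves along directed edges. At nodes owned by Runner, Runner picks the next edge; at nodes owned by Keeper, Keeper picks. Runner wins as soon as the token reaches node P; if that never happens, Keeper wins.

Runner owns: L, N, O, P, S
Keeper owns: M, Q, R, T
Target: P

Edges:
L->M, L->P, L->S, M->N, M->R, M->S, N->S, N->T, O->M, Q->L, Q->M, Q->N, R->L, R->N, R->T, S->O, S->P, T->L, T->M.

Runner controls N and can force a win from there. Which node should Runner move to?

S

A0 = {P}
A1: add {L, S} — L (Runner) has L→P; S (Runner) has S→P.
A2: add {N} — N (Runner) has N→S.
A3 = A2; e.g. M (Keeper) can still go to R. Fixed point.
From N, successor S is in the attractor (rank 1); the other successor T is not.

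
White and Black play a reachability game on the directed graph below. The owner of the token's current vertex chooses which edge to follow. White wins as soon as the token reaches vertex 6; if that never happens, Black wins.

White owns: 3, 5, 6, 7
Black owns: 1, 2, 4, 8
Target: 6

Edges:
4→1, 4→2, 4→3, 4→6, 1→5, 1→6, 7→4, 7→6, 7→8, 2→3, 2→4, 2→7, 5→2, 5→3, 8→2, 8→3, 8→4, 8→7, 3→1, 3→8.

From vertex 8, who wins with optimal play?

A0 = {6}
A1: add {7} — 7 (White) has 7→6.
A2 = A1; e.g. 1 (Black) can still go to 5. Fixed point.
8 never enters the attractor, so Black can avoid the target forever.

Black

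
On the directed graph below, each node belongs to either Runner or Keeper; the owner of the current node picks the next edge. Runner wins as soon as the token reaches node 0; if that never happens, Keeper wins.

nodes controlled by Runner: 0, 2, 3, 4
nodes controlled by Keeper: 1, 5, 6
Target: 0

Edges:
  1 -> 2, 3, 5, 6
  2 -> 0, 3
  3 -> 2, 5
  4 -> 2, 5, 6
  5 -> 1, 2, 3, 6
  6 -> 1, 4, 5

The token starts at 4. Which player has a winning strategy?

Runner

A0 = {0}
A1: add {2} — 2 (Runner) has 2→0.
A2: add {3, 4} — 3 (Runner) has 3→2; 4 (Runner) has 4→2.
A3 = A2; e.g. 1 (Keeper) can still go to 5. Fixed point.
4 ∈ A2, so Runner can force the target.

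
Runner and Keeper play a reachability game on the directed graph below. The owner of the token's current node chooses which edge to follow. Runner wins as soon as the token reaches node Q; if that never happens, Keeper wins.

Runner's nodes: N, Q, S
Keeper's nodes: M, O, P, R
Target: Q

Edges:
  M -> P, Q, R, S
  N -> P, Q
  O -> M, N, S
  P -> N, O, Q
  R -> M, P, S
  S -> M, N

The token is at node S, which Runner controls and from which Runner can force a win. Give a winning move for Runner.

A0 = {Q}
A1: add {N} — N (Runner) has N→Q.
A2: add {S} — S (Runner) has S→N.
A3 = A2; e.g. M (Keeper) can still go to P. Fixed point.
From S, successor N is in the attractor (rank 1); the other successor M is not.

N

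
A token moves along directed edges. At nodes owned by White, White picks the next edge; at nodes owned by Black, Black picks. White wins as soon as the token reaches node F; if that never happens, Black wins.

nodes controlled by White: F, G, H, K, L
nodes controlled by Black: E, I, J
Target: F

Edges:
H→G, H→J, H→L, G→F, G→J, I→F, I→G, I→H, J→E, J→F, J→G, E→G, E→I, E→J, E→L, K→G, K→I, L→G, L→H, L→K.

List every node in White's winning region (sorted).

F, G, H, I, K, L

A0 = {F}
A1: add {G} — G (White) has G→F.
A2: add {H, K, L} — H (White) has H→G; K (White) has K→G; L (White) has L→G.
A3: add {I} — I (Black): all of {F, G, H} already in.
A4 = A3; e.g. E (Black) can still go to J. Fixed point.
White's winning region = {F, G, H, I, K, L}.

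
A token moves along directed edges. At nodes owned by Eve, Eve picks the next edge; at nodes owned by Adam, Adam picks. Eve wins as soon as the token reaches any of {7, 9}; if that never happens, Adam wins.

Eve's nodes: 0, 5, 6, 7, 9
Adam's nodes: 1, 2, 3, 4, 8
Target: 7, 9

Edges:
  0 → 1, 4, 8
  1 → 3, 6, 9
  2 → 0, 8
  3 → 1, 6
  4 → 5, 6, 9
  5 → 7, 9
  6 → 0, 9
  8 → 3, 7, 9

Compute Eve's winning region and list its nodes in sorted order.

A0 = {7, 9}
A1: add {5, 6} — 5 (Eve) has 5→7; 6 (Eve) has 6→9.
A2: add {4} — 4 (Adam): all of {5, 6, 9} already in.
A3: add {0} — 0 (Eve) has 0→4.
A4 = A3; e.g. 1 (Adam) can still go to 3. Fixed point.
Eve's winning region = {0, 4, 5, 6, 7, 9}.

0, 4, 5, 6, 7, 9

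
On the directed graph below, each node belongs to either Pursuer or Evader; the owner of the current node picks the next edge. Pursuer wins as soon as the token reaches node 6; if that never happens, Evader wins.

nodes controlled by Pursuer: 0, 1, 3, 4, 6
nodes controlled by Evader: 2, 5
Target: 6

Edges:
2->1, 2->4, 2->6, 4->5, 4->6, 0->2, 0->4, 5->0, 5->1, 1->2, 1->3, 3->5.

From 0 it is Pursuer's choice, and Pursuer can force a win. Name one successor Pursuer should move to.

A0 = {6}
A1: add {4} — 4 (Pursuer) has 4→6.
A2: add {0} — 0 (Pursuer) has 0→4.
A3 = A2; e.g. 1 (Pursuer) has no edge into A2. Fixed point.
From 0, successor 4 is in the attractor (rank 1); the other successor 2 is not.

4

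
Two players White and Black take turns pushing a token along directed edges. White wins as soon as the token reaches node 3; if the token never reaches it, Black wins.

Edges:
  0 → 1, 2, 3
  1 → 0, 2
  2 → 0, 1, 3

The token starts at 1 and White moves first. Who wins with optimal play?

Black

Track states (vertex, player-to-move).
A0 = {(3,White), (3,Black)}
A1: add {(0,White), (2,White)}.
A2: add {(1,Black)}.
A3 = A2; e.g. (0,Black) stays out. (1,White) never enters ⇒ Black avoids the target.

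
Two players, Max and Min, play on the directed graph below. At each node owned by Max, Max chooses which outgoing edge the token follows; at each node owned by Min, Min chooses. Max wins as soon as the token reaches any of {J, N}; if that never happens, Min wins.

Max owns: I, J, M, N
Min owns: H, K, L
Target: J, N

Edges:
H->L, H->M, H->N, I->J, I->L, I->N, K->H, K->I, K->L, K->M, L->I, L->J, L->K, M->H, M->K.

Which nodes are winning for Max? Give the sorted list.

I, J, N

A0 = {J, N}
A1: add {I} — I (Max) has I→J.
A2 = A1; e.g. H (Min) can still go to L. Fixed point.
Max's winning region = {I, J, N}.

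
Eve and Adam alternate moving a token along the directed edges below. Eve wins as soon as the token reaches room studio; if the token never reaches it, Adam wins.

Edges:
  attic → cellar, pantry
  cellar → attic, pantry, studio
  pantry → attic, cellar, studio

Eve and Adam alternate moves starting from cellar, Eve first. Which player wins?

Track states (vertex, player-to-move).
A0 = {(studio,Eve), (studio,Adam)}
A1: add {(cellar,Eve), (pantry,Eve)}.
(cellar,Eve) ∈ A1 ⇒ Eve forces the target.

Eve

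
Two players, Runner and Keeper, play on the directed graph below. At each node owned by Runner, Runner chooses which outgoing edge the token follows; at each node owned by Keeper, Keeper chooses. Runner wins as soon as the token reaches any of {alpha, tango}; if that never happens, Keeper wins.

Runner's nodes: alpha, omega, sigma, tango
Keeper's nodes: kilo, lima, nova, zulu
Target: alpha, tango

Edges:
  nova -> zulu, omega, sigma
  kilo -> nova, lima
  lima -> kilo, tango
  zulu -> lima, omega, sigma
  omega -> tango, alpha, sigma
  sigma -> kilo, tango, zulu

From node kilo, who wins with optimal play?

Keeper

A0 = {alpha, tango}
A1: add {omega, sigma} — omega (Runner) has omega→tango; sigma (Runner) has sigma→tango.
A2 = A1; e.g. nova (Keeper) can still go to zulu. Fixed point.
kilo never enters the attractor, so Keeper can avoid the target forever.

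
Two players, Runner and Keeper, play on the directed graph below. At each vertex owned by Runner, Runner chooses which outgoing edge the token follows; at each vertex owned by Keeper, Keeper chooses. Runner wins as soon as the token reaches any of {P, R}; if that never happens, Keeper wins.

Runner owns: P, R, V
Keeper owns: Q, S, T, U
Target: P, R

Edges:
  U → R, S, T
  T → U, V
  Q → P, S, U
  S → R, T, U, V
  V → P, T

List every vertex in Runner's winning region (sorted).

P, R, V

A0 = {P, R}
A1: add {V} — V (Runner) has V→P.
A2 = A1; e.g. Q (Keeper) can still go to S. Fixed point.
Runner's winning region = {P, R, V}.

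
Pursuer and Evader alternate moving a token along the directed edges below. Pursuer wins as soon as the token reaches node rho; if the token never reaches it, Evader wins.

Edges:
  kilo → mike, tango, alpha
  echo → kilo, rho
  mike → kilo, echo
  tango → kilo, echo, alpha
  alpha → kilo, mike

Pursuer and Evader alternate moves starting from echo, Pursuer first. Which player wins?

Track states (vertex, player-to-move).
A0 = {(rho,Pursuer), (rho,Evader)}
A1: add {(echo,Pursuer)}.
(echo,Pursuer) ∈ A1 ⇒ Pursuer forces the target.

Pursuer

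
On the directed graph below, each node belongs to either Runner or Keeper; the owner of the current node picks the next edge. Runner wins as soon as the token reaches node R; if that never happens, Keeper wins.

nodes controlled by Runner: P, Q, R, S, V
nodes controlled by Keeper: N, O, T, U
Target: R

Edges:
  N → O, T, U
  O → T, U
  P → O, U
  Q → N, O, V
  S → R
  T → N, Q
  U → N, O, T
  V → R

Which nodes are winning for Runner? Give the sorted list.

A0 = {R}
A1: add {S, V} — S (Runner) has S→R; V (Runner) has V→R.
A2: add {Q} — Q (Runner) has Q→V.
A3 = A2; e.g. N (Keeper) can still go to O. Fixed point.
Runner's winning region = {Q, R, S, V}.

Q, R, S, V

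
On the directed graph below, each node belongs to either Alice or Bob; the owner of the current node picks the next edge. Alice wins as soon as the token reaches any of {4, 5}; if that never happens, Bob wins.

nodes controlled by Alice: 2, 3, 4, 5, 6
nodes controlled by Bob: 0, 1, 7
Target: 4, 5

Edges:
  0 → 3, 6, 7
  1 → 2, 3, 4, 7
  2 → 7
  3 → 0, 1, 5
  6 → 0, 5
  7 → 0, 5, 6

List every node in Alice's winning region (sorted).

3, 4, 5, 6

A0 = {4, 5}
A1: add {3, 6} — 3 (Alice) has 3→5; 6 (Alice) has 6→5.
A2 = A1; e.g. 0 (Bob) can still go to 7. Fixed point.
Alice's winning region = {3, 4, 5, 6}.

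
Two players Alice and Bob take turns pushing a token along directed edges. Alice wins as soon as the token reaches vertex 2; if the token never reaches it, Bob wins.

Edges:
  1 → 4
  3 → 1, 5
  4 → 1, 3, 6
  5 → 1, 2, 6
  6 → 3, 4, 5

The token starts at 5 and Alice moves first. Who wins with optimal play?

Alice

Track states (vertex, player-to-move).
A0 = {(2,Alice), (2,Bob)}
A1: add {(5,Alice)}.
(5,Alice) ∈ A1 ⇒ Alice forces the target.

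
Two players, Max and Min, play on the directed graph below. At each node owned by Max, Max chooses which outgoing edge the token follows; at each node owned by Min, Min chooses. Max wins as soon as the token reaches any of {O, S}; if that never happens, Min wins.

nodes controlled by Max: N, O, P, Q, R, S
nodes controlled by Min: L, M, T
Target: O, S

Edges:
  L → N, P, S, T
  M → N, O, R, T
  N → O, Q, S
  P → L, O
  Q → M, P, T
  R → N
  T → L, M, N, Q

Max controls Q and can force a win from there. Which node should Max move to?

A0 = {O, S}
A1: add {N, P} — N (Max) has N→O; P (Max) has P→O.
A2: add {Q, R} — Q (Max) has Q→P; R (Max) has R→N.
A3 = A2; e.g. L (Min) can still go to T. Fixed point.
From Q, successor P is in the attractor (rank 1); the other successors M, T are not.

P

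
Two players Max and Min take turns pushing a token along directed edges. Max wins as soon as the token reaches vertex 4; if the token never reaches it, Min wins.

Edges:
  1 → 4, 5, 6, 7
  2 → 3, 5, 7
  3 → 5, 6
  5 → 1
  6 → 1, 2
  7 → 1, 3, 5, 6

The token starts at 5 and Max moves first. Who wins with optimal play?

Track states (vertex, player-to-move).
A0 = {(4,Max), (4,Min)}
A1: add {(1,Max)}.
A2: add {(5,Min)}.
A3: add {(2,Max), (3,Max), (7,Max)}.
A4: add {(6,Min)}.
A5 = A4; e.g. (1,Min) stays out. (5,Max) never enters ⇒ Min avoids the target.

Min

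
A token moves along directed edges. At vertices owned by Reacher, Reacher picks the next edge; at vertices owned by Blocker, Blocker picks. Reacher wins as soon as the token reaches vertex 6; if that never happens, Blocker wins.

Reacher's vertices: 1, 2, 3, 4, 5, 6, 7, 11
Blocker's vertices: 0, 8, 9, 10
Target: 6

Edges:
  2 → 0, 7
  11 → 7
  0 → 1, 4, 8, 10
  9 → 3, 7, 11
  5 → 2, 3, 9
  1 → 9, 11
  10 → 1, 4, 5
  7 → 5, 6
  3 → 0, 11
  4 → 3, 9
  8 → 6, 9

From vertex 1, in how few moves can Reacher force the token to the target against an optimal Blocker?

A0 = {6}
A1: add {7} — 7 (Reacher) has 7→6.
A2: add {2, 11} — 2 (Reacher) has 2→7; 11 (Reacher) has 11→7.
A3: add {1, 3, 5} — 1 (Reacher) has 1→11; 3 (Reacher) has 3→11; 5 (Reacher) has 5→2.
1 enters the attractor at level 3, so Reacher can force the target in 3 moves from there.

3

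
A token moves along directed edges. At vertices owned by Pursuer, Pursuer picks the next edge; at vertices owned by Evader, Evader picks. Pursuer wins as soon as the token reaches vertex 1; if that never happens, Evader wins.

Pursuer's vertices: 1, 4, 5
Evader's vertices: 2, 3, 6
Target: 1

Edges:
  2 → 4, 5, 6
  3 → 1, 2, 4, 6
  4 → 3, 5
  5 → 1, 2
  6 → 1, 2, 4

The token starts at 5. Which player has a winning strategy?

A0 = {1}
A1: add {5} — 5 (Pursuer) has 5→1.
5 ∈ A1, so Pursuer can force the target.

Pursuer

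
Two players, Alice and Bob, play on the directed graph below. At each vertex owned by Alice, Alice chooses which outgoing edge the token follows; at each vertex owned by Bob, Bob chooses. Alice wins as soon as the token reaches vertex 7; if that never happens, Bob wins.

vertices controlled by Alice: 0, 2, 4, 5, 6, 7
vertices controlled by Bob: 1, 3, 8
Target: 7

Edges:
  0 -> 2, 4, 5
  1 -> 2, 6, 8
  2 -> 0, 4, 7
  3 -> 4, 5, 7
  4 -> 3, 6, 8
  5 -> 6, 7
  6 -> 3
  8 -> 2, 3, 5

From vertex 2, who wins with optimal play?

A0 = {7}
A1: add {2, 5} — 2 (Alice) has 2→7; 5 (Alice) has 5→7.
2 ∈ A1, so Alice can force the target.

Alice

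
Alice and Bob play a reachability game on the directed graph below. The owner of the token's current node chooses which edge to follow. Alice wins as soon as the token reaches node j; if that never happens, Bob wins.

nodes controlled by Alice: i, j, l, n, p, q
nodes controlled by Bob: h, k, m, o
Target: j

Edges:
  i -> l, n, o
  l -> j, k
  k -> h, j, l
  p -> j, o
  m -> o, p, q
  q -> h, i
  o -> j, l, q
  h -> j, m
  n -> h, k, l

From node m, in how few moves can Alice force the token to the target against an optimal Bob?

5

A0 = {j}
A1: add {l, p} — l (Alice) has l→j; p (Alice) has p→j.
A2: add {i, n} — i (Alice) has i→l; n (Alice) has n→l.
A3: add {q} — q (Alice) has q→i.
A4: add {o} — o (Bob): all of {j, l, q} already in.
A5: add {m} — m (Bob): all of {o, p, q} already in.
m enters the attractor at level 5, so Alice can force the target in 5 moves from there.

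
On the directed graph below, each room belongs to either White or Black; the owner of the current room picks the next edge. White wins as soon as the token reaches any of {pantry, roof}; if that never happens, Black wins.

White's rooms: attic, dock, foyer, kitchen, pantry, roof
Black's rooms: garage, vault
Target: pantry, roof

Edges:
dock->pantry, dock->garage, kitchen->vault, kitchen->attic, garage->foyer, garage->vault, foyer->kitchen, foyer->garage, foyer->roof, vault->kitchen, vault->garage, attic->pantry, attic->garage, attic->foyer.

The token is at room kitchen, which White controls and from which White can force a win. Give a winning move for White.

attic

A0 = {pantry, roof}
A1: add {attic, dock, foyer} — dock (White) has dock→pantry; foyer (White) has foyer→roof; attic (White) has attic→pantry.
A2: add {kitchen} — kitchen (White) has kitchen→attic.
A3 = A2; e.g. garage (Black) can still go to vault. Fixed point.
From kitchen, successor attic is in the attractor (rank 1); the other successor vault is not.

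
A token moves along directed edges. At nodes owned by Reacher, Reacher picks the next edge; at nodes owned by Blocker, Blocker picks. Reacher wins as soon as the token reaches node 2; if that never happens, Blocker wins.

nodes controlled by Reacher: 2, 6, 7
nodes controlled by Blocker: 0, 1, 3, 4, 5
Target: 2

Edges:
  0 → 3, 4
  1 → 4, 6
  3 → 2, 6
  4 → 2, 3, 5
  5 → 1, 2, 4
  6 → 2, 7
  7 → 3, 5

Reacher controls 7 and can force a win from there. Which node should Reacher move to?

A0 = {2}
A1: add {6} — 6 (Reacher) has 6→2.
A2: add {3} — 3 (Blocker): all of {2, 6} already in.
A3: add {7} — 7 (Reacher) has 7→3.
A4 = A3; e.g. 0 (Blocker) can still go to 4. Fixed point.
From 7, successor 3 is in the attractor (rank 2); the other successor 5 is not.

3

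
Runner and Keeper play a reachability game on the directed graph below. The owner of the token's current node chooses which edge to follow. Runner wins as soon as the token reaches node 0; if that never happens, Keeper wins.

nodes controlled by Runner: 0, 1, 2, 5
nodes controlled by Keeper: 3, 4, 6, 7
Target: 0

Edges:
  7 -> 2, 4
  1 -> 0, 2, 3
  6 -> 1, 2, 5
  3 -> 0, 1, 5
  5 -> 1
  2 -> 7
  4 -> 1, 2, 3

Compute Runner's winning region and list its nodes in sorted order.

0, 1, 3, 5

A0 = {0}
A1: add {1} — 1 (Runner) has 1→0.
A2: add {5} — 5 (Runner) has 5→1.
A3: add {3} — 3 (Keeper): all of {0, 1, 5} already in.
A4 = A3; e.g. 2 (Runner) has no edge into A3. Fixed point.
Runner's winning region = {0, 1, 3, 5}.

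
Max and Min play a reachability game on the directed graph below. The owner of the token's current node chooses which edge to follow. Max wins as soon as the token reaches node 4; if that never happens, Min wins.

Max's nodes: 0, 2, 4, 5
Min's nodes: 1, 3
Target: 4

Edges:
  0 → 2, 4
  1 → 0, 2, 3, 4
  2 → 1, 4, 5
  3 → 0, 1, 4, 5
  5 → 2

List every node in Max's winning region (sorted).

A0 = {4}
A1: add {0, 2} — 0 (Max) has 0→4; 2 (Max) has 2→4.
A2: add {5} — 5 (Max) has 5→2.
A3 = A2; e.g. 1 (Min) can still go to 3. Fixed point.
Max's winning region = {0, 2, 4, 5}.

0, 2, 4, 5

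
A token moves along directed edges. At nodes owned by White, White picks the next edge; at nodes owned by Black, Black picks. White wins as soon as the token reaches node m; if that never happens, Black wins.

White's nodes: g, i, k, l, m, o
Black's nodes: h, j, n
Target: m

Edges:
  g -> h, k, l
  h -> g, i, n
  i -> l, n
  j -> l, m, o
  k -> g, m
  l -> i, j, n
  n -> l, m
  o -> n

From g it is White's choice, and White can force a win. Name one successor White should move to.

k

A0 = {m}
A1: add {k} — k (White) has k→m.
A2: add {g} — g (White) has g→k.
A3 = A2; e.g. h (Black) can still go to i. Fixed point.
From g, successor k is in the attractor (rank 1); the other successors h, l are not.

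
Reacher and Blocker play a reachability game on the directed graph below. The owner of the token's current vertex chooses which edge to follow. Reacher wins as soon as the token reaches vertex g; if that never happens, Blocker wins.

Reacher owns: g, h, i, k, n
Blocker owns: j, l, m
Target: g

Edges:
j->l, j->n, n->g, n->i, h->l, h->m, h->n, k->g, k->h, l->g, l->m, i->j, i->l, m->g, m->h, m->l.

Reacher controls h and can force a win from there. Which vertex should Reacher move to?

A0 = {g}
A1: add {k, n} — k (Reacher) has k→g; n (Reacher) has n→g.
A2: add {h} — h (Reacher) has h→n.
A3 = A2; e.g. i (Reacher) has no edge into A2. Fixed point.
From h, successor n is in the attractor (rank 1); the other successors l, m are not.

n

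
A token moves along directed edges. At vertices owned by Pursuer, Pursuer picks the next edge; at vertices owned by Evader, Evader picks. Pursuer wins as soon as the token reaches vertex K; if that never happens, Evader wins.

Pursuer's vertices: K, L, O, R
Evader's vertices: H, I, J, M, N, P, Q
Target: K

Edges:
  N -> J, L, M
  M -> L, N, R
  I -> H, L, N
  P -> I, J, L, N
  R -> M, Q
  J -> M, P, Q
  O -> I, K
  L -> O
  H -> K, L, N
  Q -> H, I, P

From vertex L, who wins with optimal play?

Pursuer

A0 = {K}
A1: add {O} — O (Pursuer) has O→K.
A2: add {L} — L (Pursuer) has L→O.
A3 = A2; e.g. H (Evader) can still go to N. Fixed point.
L ∈ A2, so Pursuer can force the target.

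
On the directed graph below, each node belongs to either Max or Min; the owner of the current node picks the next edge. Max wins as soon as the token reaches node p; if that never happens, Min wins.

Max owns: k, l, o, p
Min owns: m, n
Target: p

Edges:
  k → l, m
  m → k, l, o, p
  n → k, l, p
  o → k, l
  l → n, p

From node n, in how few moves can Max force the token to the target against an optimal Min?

A0 = {p}
A1: add {l} — l (Max) has l→p.
A2: add {k, o} — k (Max) has k→l; o (Max) has o→l.
A3: add {m, n} — m (Min): all of {k, l, o, p} already in; n (Min): all of {k, l, p} already in.
A3 = all vertices. Fixed point.
n enters the attractor at level 3, so Max can force the target in 3 moves from there.

3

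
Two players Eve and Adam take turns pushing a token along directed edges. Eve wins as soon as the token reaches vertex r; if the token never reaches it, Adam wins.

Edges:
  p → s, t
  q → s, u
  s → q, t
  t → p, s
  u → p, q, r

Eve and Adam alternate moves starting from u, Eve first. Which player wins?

Track states (vertex, player-to-move).
A0 = {(r,Eve), (r,Adam)}
A1: add {(u,Eve)}.
(u,Eve) ∈ A1 ⇒ Eve forces the target.

Eve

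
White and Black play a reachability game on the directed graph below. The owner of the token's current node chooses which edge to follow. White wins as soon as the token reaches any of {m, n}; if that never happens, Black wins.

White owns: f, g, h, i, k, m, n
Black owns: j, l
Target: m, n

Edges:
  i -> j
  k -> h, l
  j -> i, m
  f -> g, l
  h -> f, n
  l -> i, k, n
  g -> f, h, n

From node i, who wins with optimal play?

Black

A0 = {m, n}
A1: add {g, h} — g (White) has g→n; h (White) has h→n.
A2: add {f, k} — f (White) has f→g; k (White) has k→h.
A3 = A2; e.g. i (White) has no edge into A2. Fixed point.
i never enters the attractor, so Black can avoid the target forever.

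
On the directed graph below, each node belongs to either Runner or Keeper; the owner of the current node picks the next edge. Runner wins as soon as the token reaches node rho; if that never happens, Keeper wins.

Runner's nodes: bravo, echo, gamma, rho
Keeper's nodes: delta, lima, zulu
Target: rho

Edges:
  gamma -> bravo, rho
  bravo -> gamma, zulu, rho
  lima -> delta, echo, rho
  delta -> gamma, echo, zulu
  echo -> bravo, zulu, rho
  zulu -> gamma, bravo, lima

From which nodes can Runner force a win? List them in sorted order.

bravo, echo, gamma, rho

A0 = {rho}
A1: add {bravo, echo, gamma} — gamma (Runner) has gamma→rho; bravo (Runner) has bravo→rho; echo (Runner) has echo→rho.
A2 = A1; e.g. lima (Keeper) can still go to delta. Fixed point.
Runner's winning region = {bravo, echo, gamma, rho}.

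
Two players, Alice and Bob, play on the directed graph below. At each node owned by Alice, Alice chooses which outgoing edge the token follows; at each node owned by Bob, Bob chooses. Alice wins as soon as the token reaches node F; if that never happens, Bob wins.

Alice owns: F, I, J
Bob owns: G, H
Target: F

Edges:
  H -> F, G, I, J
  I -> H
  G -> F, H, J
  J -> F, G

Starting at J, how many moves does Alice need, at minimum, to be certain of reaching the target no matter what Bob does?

A0 = {F}
A1: add {J} — J (Alice) has J→F.
A2 = A1; e.g. G (Bob) can still go to H. Fixed point.
J enters the attractor at level 1, so Alice can force the target in 1 move from there.

1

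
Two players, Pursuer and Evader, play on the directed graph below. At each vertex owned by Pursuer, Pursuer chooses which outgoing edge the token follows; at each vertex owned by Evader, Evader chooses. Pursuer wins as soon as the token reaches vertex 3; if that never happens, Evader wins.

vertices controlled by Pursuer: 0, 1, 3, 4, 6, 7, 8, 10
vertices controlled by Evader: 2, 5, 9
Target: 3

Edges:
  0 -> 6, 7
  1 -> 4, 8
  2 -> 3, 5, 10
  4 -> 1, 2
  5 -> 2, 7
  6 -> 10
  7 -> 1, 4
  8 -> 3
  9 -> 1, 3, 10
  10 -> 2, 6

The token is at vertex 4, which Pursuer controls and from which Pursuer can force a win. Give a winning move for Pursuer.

1

A0 = {3}
A1: add {8} — 8 (Pursuer) has 8→3.
A2: add {1} — 1 (Pursuer) has 1→8.
A3: add {4, 7} — 4 (Pursuer) has 4→1; 7 (Pursuer) has 7→1.
A4: add {0} — 0 (Pursuer) has 0→7.
A5 = A4; e.g. 2 (Evader) can still go to 5. Fixed point.
From 4, successor 1 is in the attractor (rank 2); the other successor 2 is not.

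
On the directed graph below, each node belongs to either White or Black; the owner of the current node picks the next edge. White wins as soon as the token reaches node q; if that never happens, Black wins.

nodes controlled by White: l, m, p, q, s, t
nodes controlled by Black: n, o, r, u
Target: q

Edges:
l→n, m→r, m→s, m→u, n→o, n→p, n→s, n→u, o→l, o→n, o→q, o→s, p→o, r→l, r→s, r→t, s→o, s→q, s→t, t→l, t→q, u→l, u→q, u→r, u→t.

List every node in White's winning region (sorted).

A0 = {q}
A1: add {s, t} — s (White) has s→q; t (White) has t→q.
A2: add {m} — m (White) has m→s.
A3 = A2; e.g. l (White) has no edge into A2. Fixed point.
White's winning region = {m, q, s, t}.

m, q, s, t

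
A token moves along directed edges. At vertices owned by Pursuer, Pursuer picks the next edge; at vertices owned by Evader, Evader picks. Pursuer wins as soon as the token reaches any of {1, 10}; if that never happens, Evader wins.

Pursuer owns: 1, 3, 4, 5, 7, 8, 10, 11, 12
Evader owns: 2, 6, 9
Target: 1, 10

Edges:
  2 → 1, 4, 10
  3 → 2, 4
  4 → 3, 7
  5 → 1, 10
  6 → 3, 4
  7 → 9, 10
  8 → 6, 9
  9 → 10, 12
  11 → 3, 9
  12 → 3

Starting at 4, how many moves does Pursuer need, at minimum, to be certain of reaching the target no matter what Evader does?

2

A0 = {1, 10}
A1: add {5, 7} — 5 (Pursuer) has 5→1; 7 (Pursuer) has 7→10.
A2: add {4} — 4 (Pursuer) has 4→7.
4 enters the attractor at level 2, so Pursuer can force the target in 2 moves from there.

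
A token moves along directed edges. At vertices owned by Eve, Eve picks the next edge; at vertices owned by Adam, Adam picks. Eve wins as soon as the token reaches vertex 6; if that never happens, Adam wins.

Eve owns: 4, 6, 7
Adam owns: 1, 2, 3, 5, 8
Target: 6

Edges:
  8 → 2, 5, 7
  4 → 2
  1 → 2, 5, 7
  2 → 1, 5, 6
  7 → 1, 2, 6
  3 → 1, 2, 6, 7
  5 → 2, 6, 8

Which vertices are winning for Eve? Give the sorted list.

A0 = {6}
A1: add {7} — 7 (Eve) has 7→6.
A2 = A1; e.g. 1 (Adam) can still go to 2. Fixed point.
Eve's winning region = {6, 7}.

6, 7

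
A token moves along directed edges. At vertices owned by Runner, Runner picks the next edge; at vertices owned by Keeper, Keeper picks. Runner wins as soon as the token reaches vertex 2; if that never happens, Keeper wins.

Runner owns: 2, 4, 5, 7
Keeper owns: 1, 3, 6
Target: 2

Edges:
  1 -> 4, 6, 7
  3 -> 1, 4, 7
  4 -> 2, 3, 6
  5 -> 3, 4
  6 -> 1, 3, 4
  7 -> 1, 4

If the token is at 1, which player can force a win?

A0 = {2}
A1: add {4} — 4 (Runner) has 4→2.
A2: add {5, 7} — 5 (Runner) has 5→4; 7 (Runner) has 7→4.
A3 = A2; e.g. 1 (Keeper) can still go to 6. Fixed point.
1 never enters the attractor, so Keeper can avoid the target forever.

Keeper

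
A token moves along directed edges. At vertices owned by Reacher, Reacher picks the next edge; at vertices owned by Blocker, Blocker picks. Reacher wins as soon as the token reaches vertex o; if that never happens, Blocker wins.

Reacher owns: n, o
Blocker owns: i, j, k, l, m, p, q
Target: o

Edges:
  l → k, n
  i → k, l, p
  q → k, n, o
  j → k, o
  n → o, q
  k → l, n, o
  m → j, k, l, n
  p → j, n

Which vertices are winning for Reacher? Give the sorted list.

A0 = {o}
A1: add {n} — n (Reacher) has n→o.
A2 = A1; e.g. i (Blocker) can still go to k. Fixed point.
Reacher's winning region = {n, o}.

n, o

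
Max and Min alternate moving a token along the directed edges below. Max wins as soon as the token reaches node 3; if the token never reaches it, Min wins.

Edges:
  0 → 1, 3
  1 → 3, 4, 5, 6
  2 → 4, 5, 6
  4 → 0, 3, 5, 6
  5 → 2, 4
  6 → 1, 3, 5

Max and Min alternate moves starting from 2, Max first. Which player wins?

Track states (vertex, player-to-move).
A0 = {(3,Max), (3,Min)}
A1: add {(0,Max), (1,Max), (4,Max), (6,Max)}.
A2: add {(0,Min)}.
A3 = A2; e.g. (1,Min) stays out. (2,Max) never enters ⇒ Min avoids the target.

Min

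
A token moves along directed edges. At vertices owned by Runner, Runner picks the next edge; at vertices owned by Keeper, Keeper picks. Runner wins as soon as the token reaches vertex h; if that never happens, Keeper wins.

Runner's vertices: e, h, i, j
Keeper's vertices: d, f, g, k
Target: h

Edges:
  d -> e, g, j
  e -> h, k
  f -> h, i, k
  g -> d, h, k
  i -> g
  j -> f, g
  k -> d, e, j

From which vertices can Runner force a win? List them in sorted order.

A0 = {h}
A1: add {e} — e (Runner) has e→h.
A2 = A1; e.g. d (Keeper) can still go to g. Fixed point.
Runner's winning region = {e, h}.

e, h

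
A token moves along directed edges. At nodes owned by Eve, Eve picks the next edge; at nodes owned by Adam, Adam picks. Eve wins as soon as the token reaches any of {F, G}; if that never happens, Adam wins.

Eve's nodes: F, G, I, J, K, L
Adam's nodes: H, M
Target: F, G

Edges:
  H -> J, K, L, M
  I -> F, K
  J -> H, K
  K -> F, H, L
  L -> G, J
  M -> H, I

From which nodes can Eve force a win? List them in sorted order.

A0 = {F, G}
A1: add {I, K, L} — I (Eve) has I→F; K (Eve) has K→F; L (Eve) has L→G.
A2: add {J} — J (Eve) has J→K.
A3 = A2; e.g. H (Adam) can still go to M. Fixed point.
Eve's winning region = {F, G, I, J, K, L}.

F, G, I, J, K, L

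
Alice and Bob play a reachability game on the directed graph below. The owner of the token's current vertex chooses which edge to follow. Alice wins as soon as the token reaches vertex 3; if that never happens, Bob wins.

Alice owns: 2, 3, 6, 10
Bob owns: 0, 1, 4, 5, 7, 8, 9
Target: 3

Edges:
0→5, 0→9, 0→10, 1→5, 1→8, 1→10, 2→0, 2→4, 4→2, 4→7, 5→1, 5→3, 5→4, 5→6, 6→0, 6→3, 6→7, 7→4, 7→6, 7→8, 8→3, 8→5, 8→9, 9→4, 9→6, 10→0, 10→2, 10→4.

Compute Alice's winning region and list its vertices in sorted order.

3, 6

A0 = {3}
A1: add {6} — 6 (Alice) has 6→3.
A2 = A1; e.g. 0 (Bob) can still go to 5. Fixed point.
Alice's winning region = {3, 6}.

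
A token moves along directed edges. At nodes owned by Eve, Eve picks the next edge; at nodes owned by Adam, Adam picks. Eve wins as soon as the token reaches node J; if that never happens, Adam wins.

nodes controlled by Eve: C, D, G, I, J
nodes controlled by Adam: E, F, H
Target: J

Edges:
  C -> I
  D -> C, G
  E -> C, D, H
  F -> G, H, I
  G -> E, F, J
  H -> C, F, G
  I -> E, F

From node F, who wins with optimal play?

A0 = {J}
A1: add {G} — G (Eve) has G→J.
A2: add {D} — D (Eve) has D→G.
A3 = A2; e.g. C (Eve) has no edge into A2. Fixed point.
F never enters the attractor, so Adam can avoid the target forever.

Adam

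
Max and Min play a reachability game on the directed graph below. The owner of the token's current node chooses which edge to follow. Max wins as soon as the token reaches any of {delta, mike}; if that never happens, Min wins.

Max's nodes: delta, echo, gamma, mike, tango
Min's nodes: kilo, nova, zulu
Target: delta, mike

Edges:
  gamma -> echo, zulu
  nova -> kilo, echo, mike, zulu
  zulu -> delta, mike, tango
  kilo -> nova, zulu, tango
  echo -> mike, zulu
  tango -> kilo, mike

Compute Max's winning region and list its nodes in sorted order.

A0 = {delta, mike}
A1: add {echo, tango} — echo (Max) has echo→mike; tango (Max) has tango→mike.
A2: add {gamma, zulu} — zulu (Min): all of {delta, mike, tango} already in; gamma (Max) has gamma→echo.
A3 = A2; e.g. kilo (Min) can still go to nova. Fixed point.
Max's winning region = {delta, echo, gamma, mike, tango, zulu}.

delta, echo, gamma, mike, tango, zulu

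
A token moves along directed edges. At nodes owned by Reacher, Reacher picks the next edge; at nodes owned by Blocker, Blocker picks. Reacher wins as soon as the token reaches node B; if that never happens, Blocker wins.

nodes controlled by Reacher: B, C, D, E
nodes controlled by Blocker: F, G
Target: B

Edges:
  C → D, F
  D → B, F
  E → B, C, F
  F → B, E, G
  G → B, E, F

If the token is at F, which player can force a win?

A0 = {B}
A1: add {D, E} — D (Reacher) has D→B; E (Reacher) has E→B.
A2: add {C} — C (Reacher) has C→D.
A3 = A2; e.g. F (Blocker) can still go to G. Fixed point.
F never enters the attractor, so Blocker can avoid the target forever.

Blocker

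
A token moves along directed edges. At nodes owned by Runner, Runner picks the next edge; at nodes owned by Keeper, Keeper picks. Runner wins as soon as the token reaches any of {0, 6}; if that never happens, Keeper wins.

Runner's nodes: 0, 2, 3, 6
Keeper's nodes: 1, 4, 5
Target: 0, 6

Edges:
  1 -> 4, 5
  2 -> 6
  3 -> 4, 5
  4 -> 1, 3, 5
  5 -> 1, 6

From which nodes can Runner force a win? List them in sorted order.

A0 = {0, 6}
A1: add {2} — 2 (Runner) has 2→6.
A2 = A1; e.g. 1 (Keeper) can still go to 4. Fixed point.
Runner's winning region = {0, 2, 6}.

0, 2, 6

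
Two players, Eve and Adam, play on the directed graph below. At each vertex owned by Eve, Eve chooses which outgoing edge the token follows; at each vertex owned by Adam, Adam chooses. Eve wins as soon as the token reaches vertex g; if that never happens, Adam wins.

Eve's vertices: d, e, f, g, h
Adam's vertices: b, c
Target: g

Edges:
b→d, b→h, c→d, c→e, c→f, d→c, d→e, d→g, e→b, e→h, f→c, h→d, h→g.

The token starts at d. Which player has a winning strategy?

Eve

A0 = {g}
A1: add {d, h} — d (Eve) has d→g; h (Eve) has h→g.
d ∈ A1, so Eve can force the target.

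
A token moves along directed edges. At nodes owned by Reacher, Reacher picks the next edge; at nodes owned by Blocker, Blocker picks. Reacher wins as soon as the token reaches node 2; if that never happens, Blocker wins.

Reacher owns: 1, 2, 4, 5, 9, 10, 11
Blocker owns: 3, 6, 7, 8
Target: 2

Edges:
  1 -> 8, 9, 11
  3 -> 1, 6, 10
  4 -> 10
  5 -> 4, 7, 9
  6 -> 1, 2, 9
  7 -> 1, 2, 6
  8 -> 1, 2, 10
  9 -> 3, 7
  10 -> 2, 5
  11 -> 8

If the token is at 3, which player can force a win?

A0 = {2}
A1: add {10} — 10 (Reacher) has 10→2.
A2: add {4} — 4 (Reacher) has 4→10.
A3: add {5} — 5 (Reacher) has 5→4.
A4 = A3; e.g. 1 (Reacher) has no edge into A3. Fixed point.
3 never enters the attractor, so Blocker can avoid the target forever.

Blocker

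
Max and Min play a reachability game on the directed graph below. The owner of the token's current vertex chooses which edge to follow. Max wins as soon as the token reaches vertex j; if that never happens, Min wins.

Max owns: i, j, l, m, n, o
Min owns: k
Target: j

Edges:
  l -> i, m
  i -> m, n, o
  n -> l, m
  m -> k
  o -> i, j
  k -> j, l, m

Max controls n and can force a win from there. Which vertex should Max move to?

l

A0 = {j}
A1: add {o} — o (Max) has o→j.
A2: add {i} — i (Max) has i→o.
A3: add {l} — l (Max) has l→i.
A4: add {n} — n (Max) has n→l.
A5 = A4; e.g. k (Min) can still go to m. Fixed point.
From n, successor l is in the attractor (rank 3); the other successor m is not.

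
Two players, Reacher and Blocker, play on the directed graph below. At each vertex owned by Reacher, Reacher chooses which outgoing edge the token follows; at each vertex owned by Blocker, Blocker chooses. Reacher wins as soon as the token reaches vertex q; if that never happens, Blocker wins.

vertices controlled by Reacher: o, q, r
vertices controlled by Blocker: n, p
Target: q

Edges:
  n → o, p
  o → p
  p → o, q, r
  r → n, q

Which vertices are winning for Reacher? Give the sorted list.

A0 = {q}
A1: add {r} — r (Reacher) has r→q.
A2 = A1; e.g. n (Blocker) can still go to o. Fixed point.
Reacher's winning region = {q, r}.

q, r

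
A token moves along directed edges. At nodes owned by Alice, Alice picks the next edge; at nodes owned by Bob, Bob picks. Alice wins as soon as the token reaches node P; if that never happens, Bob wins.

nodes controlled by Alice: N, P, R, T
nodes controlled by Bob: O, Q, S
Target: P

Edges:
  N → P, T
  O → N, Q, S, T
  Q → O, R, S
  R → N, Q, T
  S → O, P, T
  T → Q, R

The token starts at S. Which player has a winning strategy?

Bob

A0 = {P}
A1: add {N} — N (Alice) has N→P.
A2: add {R} — R (Alice) has R→N.
A3: add {T} — T (Alice) has T→R.
A4 = A3; e.g. O (Bob) can still go to Q. Fixed point.
S never enters the attractor, so Bob can avoid the target forever.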